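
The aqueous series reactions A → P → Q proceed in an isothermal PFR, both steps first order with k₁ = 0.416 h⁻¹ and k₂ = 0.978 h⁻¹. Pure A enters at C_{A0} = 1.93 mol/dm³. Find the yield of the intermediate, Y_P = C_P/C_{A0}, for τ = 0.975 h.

The intermediate concentration in a first-order A→B→C sequence is C_P = k₁C_{A0}(e^(−k₁τ) − e^(−k₂τ))/(k₂−k₁).
e^(−k₁τ) = e^(−0.416×0.975) = e^(−0.4056) = 0.6666; e^(−k₂τ) = e^(−0.9536) = 0.3854.
C_P = 0.416×1.93/(0.978−0.416) × (0.6666−0.3854) = 1.429×0.2812 = 0.4017 mol/dm³.
Y_P = C_P/C_{A0} = 0.4017/1.93 = 0.208.

0.208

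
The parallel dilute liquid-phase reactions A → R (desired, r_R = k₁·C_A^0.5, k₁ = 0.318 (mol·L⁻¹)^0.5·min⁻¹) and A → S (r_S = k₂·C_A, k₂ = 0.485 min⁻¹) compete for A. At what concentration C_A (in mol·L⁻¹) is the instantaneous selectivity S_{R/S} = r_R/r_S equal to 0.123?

28.4 mol·L⁻¹

S_{R/S} = (k₁/k₂)·C_A^-0.5 ⇒ C_A = (S·k₂/k₁)^(-2).
= (0.123×0.485/0.318)^(-2) = (0.1876)^(-2) = 28.4 mol·L⁻¹.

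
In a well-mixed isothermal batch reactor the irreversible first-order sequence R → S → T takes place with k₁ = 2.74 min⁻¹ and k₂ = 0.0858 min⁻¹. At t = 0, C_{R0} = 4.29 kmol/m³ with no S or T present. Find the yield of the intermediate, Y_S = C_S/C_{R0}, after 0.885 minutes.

0.865

Solving the coupled first-order balances gives C_S(t) = [k₁/(k₂−k₁)]·C_{R0}·(e^(−k₁t) − e^(−k₂t)).
e^(−k₁t) = e^(−2.74×0.885) = e^(−2.425) = 0.08849; e^(−k₂t) = e^(−0.07593) = 0.9269.
C_S = 2.74×4.29/(0.0858−2.74) × (0.08849−0.9269) = (-4.429)×(-0.8384) = 3.713 kmol/m³.
Y_S = C_S/C_{R0} = 3.713/4.29 = 0.865.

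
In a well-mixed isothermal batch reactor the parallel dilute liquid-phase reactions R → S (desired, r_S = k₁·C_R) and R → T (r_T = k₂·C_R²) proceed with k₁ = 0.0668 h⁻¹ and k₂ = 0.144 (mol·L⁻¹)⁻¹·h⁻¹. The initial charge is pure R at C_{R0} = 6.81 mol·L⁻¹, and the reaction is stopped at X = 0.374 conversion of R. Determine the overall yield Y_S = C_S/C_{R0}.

C_R = C_{R0}(1−X) = 4.263 mol·L⁻¹.
Along a PFR/batch, dC_S/dC_R = −r_S/(r_S+r_T) = −k₁/(k₁+k₂·C_R).
Integrating from C_{R0} to C_R: C_S = (0.0668/0.144)·ln[(0.0668+0.144·6.81)/(0.0668+0.144·4.26)] = 0.4639·ln(1.047/0.6807) = 0.1999 mol·L⁻¹.
Y_S = C_S/C_{R0} = 0.1999/6.81 = 0.0294.

0.0294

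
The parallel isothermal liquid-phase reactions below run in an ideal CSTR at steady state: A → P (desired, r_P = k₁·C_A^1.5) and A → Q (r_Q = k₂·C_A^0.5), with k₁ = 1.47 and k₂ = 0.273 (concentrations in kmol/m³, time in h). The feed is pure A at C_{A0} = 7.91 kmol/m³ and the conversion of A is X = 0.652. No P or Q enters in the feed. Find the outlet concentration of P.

Exit C_A = C_{A0}(1−X) = 7.91×0.348 = 2.753 kmol/m³.
Rates in a CSTR are evaluated at the outlet concentration: r_P = 1.47×2.753^1.5 = 6.714, r_Q = 0.273×2.753^0.5 = 0.4529.
Fraction of consumed A going to P: r_P/(r_P+r_Q) = 0.9368.
C_P = 0.9368·C_{A0}·X = 0.9368×7.91×0.652 = 4.83 kmol/m³.

4.83 kmol/m³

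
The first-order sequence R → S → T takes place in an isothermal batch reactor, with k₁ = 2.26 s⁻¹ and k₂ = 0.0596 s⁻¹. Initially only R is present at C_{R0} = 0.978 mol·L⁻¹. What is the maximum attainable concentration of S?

0.886 mol·L⁻¹

Evaluating C_S at t_opt = ln(k₂/k₁)/(k₂−k₁) gives C_{S,max}/C_{R0} = (k₁/k₂)^[k₂/(k₂−k₁)].
= (2.26/0.0596)^(0.0596/(0.0596−2.26)) = (37.92)^(-0.02709) = 0.9062.
C_{S,max} = 0.9062×0.978 = 0.886 mol·L⁻¹.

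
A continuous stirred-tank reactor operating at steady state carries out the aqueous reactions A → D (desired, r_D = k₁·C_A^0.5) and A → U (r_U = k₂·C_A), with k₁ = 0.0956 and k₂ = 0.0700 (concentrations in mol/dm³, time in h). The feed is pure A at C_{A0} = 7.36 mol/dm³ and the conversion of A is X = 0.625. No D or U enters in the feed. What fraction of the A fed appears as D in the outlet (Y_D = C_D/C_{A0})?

Exit C_A = C_{A0}(1−X) = 7.36×0.375 = 2.760 mol/dm³.
A CSTR operates uniformly at the exit composition, giving r_D = 0.1588 and r_U = 0.1932 (each k·C_A^n at C_A = 2.760).
Fraction of consumed A going to D: r_D/(r_D+r_U) = 0.4512.
C_D = 0.4512·C_{A0}·X = 0.4512×7.36×0.625 = 2.08 mol/dm³; Y_D = C_D/C_{A0} = 0.282.

0.282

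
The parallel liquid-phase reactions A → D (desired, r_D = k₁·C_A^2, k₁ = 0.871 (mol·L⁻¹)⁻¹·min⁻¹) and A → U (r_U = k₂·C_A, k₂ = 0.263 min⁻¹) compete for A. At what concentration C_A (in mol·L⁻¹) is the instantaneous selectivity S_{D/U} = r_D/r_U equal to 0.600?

0.181 mol·L⁻¹

S_{D/U} = (k₁/k₂)·C_A ⇒ C_A = S·k₂/k₁.
= 0.600×0.263/0.871 = 0.181 mol·L⁻¹.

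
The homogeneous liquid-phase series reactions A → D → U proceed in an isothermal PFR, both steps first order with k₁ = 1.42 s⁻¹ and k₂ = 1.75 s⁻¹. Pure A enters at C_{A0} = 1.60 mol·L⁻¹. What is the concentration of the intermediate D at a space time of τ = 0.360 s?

For first-order series with pure A initially, C_D(τ) = k₁C_{A0}/(k₂−k₁)·(e^(−k₁τ) − e^(−k₂τ)).
e^(−k₁τ) = e^(−1.42×0.360) = e^(−0.5112) = 0.5998; e^(−k₂τ) = e^(−0.6300) = 0.5326.
C_D = 1.42×1.60/(1.75−1.42) × (0.5998−0.5326) = 6.885×0.06718 = 0.4625 mol·L⁻¹.

0.463 mol·L⁻¹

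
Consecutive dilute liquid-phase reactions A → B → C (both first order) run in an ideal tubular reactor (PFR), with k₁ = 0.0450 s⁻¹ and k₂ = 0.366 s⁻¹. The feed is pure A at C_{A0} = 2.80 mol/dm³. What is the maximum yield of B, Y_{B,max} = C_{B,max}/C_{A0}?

For a first-order series the maximum intermediate yield is C_{B,max}/C_{A0} = (k₁/k₂)^[k₂/(k₂−k₁)].
= (0.0450/0.366)^(0.366/(0.366−0.0450)) = (0.1230)^(1.140) = 0.09165.

0.0916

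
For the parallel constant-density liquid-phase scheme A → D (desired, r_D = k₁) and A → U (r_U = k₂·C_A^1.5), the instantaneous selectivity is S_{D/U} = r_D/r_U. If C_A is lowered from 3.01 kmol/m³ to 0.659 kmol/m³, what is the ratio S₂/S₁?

9.76

S_{D/U} = (k₁/k₂)·C_A^-1.5, so S₂/S₁ = (C_{A,2}/C_{A,1})^-1.5.
= (0.659/3.01)^(-1.5) = (0.2189)^(-1.5) = 9.76.
Selectivity toward D rises as C_A falls — low-concentration operation is favoured.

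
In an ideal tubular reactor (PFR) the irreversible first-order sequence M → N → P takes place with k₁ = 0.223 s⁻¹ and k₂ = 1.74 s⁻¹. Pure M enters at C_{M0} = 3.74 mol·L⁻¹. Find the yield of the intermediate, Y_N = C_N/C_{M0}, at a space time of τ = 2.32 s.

0.0850

The intermediate concentration in a first-order A→B→C sequence is C_N = k₁C_{M0}(e^(−k₁τ) − e^(−k₂τ))/(k₂−k₁).
e^(−k₁τ) = e^(−0.223×2.32) = e^(−0.5174) = 0.5961; e^(−k₂τ) = e^(−4.037) = 0.01765.
C_N = 0.223×3.74/(1.74−0.223) × (0.5961−0.01765) = 0.5498×0.5784 = 0.3180 mol·L⁻¹.
Y_N = C_N/C_{M0} = 0.3180/3.74 = 0.0850.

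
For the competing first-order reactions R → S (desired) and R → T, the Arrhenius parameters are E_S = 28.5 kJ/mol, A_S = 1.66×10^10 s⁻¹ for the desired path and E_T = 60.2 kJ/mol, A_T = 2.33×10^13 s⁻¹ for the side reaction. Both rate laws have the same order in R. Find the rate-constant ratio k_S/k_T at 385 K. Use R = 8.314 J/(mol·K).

Since both paths have the same order in R, the concentration cancels and S_{S/T} = k_S/k_T = (A_S/A_T)·exp[(E_T−E_S)/(RT)].
(E_T−E_S)/(RT) = (60.2−28.5)×10³/(8.314×385) = 31700/3201 = 9.903.
k_S/k_T = (1.66×10^10/2.33×10^13)·exp(9.903) = 7.124×10^-4 × 20000 = 14.2.

14.2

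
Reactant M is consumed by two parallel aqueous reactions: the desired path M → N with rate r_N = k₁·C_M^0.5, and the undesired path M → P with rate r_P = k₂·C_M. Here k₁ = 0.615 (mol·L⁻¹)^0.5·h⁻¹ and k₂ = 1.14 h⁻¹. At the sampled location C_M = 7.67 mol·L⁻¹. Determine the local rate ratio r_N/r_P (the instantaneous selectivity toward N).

0.195

S_{N/P} = r_N/r_P = (k₁·C_M^0.5)/(k₂·C_M) = (k₁/k₂)·C_M^-0.5.
= (0.615×7.670^0.5) / (1.14×7.670) = 1.703/8.744 = 0.195.
The undesired path is higher order in M, so low C_M (CSTR or dilute feed) favours N.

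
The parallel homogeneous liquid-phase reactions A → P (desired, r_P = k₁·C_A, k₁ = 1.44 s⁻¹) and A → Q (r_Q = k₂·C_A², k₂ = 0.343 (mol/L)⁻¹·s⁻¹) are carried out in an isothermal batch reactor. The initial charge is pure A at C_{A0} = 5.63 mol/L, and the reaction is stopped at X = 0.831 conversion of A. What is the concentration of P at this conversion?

C_A = C_{A0}(1−X) = 0.9515 mol/L.
Along a PFR/batch, dC_P/dC_A = −r_P/(r_P+r_Q) = −k₁/(k₁+k₂·C_A).
Integrating from C_{A0} to C_A: C_P = (1.44/0.343)·ln[(1.44+0.343·5.63)/(1.44+0.343·0.951)] = 4.198·ln(3.371/1.766) = 2.713 mol/L.

2.71 mol/L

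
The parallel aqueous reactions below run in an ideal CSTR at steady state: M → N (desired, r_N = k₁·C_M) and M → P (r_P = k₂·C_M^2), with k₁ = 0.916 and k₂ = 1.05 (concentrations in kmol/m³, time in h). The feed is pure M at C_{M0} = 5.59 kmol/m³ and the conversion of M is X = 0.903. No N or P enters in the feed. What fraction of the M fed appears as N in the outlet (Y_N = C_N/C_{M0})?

Exit C_M = C_{M0}(1−X) = 5.59×0.0970 = 0.5422 kmol/m³.
Rates in a CSTR are evaluated at the outlet concentration: r_N = 0.916×0.5422 = 0.4967, r_P = 1.05×0.5422^2 = 0.3087.
Fraction of consumed M going to N: r_N/(r_N+r_P) = 0.6167.
C_N = 0.6167·C_{M0}·X = 0.6167×5.59×0.903 = 3.11 kmol/m³; Y_N = C_N/C_{M0} = 0.557.

0.557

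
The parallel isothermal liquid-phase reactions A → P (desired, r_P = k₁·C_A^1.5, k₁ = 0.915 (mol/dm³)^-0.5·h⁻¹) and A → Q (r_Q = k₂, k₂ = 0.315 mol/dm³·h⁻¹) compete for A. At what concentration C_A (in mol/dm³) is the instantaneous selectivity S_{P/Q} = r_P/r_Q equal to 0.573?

0.339 mol/dm³

S_{P/Q} = (k₁/k₂)·C_A^1.5 ⇒ C_A = (S·k₂/k₁)^(1/1.5).
= (0.573×0.315/0.915)^(0.6667) = (0.1973)^(0.6667) = 0.339 mol/dm³.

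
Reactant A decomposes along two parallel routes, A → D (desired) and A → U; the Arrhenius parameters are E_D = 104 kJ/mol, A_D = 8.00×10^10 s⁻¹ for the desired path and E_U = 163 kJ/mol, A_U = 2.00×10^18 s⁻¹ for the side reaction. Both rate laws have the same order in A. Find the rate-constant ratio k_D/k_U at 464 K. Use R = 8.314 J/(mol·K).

0.175

With equal orders, S_{D/U} = k_D/k_U = (A_D/A_U)·exp[(E_U−E_D)/(RT)].
(E_U−E_D)/(RT) = (163−104)×10³/(8.314×464) = 59000/3858 = 15.29.
k_D/k_U = (8.00×10^10/2.00×10^18)·exp(15.29) = 4.000×10^-8 × 4.387×10^6 = 0.175.
Since E_D < E_U, lowering the temperature improves selectivity toward D.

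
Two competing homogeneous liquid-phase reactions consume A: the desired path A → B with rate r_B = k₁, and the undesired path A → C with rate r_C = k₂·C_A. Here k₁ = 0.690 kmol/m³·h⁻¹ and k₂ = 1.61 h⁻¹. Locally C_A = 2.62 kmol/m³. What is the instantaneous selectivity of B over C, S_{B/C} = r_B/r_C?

S_{B/C} = r_B/r_C = (k₁)/(k₂·C_A) = (k₁/k₂)·C_A⁻¹.
= (0.690) / (1.61×2.620) = 0.6900/4.218 = 0.164.

0.164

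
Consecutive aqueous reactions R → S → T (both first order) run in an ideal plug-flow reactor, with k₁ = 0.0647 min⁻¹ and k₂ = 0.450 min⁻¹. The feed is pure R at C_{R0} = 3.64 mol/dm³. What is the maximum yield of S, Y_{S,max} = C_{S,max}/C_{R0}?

0.104

For a first-order series the maximum intermediate yield is C_{S,max}/C_{R0} = (k₁/k₂)^[k₂/(k₂−k₁)].
= (0.0647/0.450)^(0.450/(0.450−0.0647)) = (0.1438)^(1.168) = 0.1038.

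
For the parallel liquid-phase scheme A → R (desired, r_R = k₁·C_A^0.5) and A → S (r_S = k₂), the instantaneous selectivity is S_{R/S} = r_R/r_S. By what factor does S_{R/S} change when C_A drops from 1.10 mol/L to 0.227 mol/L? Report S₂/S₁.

S_{R/S} = (k₁/k₂)·C_A^0.5, so S₂/S₁ = (C_{A,2}/C_{A,1})^0.5.
= (0.227/1.10)^0.5 = (0.2064)^0.5 = 0.454.
Selectivity toward R falls as C_A falls — high-concentration operation is favoured.

0.454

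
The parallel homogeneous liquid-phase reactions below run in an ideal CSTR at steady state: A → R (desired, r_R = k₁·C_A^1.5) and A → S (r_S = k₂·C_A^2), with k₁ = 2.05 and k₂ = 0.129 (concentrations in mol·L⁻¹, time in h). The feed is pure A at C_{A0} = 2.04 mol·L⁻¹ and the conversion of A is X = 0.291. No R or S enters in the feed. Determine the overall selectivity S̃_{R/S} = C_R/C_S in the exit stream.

13.2

Exit C_A = C_{A0}(1−X) = 2.04×0.709 = 1.446 mol·L⁻¹.
Rates in a CSTR are evaluated at the outlet concentration: r_R = 2.05×1.446^1.5 = 3.566, r_S = 0.129×1.446^2 = 0.2699.
Overall selectivity = C_R/C_S = r_Rτ/(r_Sτ) = r_R/r_S = 13.2.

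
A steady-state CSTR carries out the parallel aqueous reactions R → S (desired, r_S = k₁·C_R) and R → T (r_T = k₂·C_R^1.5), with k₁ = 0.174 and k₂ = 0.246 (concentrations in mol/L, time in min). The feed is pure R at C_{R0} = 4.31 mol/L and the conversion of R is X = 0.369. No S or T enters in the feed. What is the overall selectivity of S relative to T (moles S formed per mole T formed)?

Exit C_R = C_{R0}(1−X) = 4.31×0.631 = 2.720 mol/L.
In a CSTR the entire volume is at exit conditions, so r_S = 0.174×2.720 = 0.4732 and r_T = 0.246×2.720^1.5 = 1.103.
Overall selectivity = C_S/C_T = r_Sτ/(r_Tτ) = r_S/r_T = 0.429.

0.429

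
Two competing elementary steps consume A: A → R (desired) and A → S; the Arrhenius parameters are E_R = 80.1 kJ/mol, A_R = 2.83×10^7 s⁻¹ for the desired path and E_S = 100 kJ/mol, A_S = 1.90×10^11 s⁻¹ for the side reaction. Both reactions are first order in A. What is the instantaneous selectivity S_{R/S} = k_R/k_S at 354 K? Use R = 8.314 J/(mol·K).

Since both paths have the same order in A, the concentration cancels and S_{R/S} = k_R/k_S = (A_R/A_S)·exp[(E_S−E_R)/(RT)].
(E_S−E_R)/(RT) = (100−80.1)×10³/(8.314×354) = 19900/2943 = 6.761.
k_R/k_S = (2.83×10^7/1.90×10^11)·exp(6.761) = 1.489×10^-4 × 863.9 = 0.129.
Since E_R < E_S, lowering the temperature improves selectivity toward R.

0.129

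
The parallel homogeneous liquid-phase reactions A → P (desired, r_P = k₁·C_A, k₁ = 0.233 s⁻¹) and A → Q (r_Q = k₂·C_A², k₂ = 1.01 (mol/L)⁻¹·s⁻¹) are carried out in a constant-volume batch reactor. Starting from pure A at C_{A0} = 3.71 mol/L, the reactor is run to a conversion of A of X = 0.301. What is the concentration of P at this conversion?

0.0769 mol/L

C_A = C_{A0}(1−X) = 2.593 mol/L.
Along a PFR/batch, dC_P/dC_A = −r_P/(r_P+r_Q) = −k₁/(k₁+k₂·C_A).
Integrating from C_{A0} to C_A: C_P = (0.233/1.01)·ln[(0.233+1.01·3.71)/(0.233+1.01·2.59)] = 0.2307·ln(3.980/2.852) = 0.07687 mol/L.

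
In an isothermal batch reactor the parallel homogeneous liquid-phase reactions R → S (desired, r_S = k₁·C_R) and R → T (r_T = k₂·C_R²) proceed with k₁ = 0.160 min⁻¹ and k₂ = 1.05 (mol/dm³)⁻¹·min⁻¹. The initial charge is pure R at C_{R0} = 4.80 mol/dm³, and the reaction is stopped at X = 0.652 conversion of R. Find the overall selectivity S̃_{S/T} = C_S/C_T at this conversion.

C_R = C_{R0}(1−X) = 1.670 mol/dm³.
Along a PFR/batch, dC_S/dC_R = −r_S/(r_S+r_T) = −k₁/(k₁+k₂·C_R).
Integrating from C_{R0} to C_R: C_S = (0.160/1.05)·ln[(0.160+1.05·4.80)/(0.160+1.05·1.67)] = 0.1524·ln(5.200/1.914) = 0.1523 mol/dm³.
C_T = (C_{R0}−C_R)−C_S = 2.977 mol/dm³; S̃_{S/T} = 0.1523/2.977 = 0.0512.

0.0512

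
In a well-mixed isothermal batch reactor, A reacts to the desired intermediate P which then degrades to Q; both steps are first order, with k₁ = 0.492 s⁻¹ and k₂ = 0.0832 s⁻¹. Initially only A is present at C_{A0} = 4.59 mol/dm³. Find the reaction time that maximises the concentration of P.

For first-order series the maximum of C_P occurs at t_opt = ln(k₂/k₁)/(k₂−k₁).
= ln(0.0832/0.492)/(0.0832−0.492) = ln(0.1691)/-0.4088 = -1.777/-0.4088 = 4.35 s.

4.35 s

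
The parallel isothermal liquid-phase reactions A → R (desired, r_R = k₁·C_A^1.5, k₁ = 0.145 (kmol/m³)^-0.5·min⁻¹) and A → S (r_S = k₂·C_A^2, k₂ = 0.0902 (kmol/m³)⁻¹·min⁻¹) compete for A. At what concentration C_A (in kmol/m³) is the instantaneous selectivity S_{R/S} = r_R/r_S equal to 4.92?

0.107 kmol/m³

S_{R/S} = (k₁/k₂)·C_A^-0.5 ⇒ C_A = (S·k₂/k₁)^(-2).
= (4.92×0.0902/0.145)^(-2) = (3.061)^(-2) = 0.107 kmol/m³.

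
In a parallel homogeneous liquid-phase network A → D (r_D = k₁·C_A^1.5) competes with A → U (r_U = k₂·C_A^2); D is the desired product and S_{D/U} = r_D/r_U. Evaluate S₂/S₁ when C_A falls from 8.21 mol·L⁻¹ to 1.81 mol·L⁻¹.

2.13

S_{D/U} = (k₁/k₂)·C_A^-0.5, so S₂/S₁ = (C_{A,2}/C_{A,1})^-0.5.
= (1.81/8.21)^(-0.5) = (0.2205)^(-0.5) = 2.13.
Selectivity toward D rises as C_A falls — low-concentration operation is favoured.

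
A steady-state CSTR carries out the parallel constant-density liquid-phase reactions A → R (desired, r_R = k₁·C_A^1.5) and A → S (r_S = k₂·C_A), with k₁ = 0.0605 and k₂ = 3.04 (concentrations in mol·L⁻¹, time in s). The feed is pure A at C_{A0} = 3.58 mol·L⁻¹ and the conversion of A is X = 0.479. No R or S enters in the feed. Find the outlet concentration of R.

Exit C_A = C_{A0}(1−X) = 3.58×0.521 = 1.865 mol·L⁻¹.
Rates in a CSTR are evaluated at the outlet concentration: r_R = 0.0605×1.865^1.5 = 0.1541, r_S = 3.04×1.865 = 5.670.
Fraction of consumed A going to R: r_R/(r_R+r_S) = 0.02646.
C_R = 0.02646·C_{A0}·X = 0.02646×3.58×0.479 = 0.0454 mol·L⁻¹.

0.0454 mol·L⁻¹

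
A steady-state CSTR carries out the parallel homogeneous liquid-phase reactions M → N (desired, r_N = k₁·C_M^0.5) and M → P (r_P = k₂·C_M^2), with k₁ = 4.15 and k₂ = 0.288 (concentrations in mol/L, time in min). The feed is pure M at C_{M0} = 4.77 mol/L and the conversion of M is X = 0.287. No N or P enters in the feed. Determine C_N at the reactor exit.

0.954 mol/L

Exit C_M = C_{M0}(1−X) = 4.77×0.713 = 3.401 mol/L.
A CSTR operates uniformly at the exit composition, giving r_N = 7.653 and r_P = 3.331 (each k·C_M^n at C_M = 3.401).
Fraction of consumed M going to N: r_N/(r_N+r_P) = 0.6967.
C_N = 0.6967·C_{M0}·X = 0.6967×4.77×0.287 = 0.954 mol/L.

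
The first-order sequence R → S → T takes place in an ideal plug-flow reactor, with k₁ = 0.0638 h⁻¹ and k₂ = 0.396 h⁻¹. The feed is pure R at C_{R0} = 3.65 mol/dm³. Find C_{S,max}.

0.414 mol/dm³

For a first-order series the maximum intermediate yield is C_{S,max}/C_{R0} = (k₁/k₂)^[k₂/(k₂−k₁)].
= (0.0638/0.396)^(0.396/(0.396−0.0638)) = (0.1611)^(1.192) = 0.1135.
C_{S,max} = 0.1135×3.65 = 0.414 mol/dm³.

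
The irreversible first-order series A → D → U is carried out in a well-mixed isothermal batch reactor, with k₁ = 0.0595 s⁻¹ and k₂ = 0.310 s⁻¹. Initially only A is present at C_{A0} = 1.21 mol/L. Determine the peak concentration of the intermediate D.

For a first-order series the maximum intermediate yield is C_{D,max}/C_{A0} = (k₁/k₂)^[k₂/(k₂−k₁)].
= (0.0595/0.310)^(0.310/(0.310−0.0595)) = (0.1919)^(1.238) = 0.1297.
C_{D,max} = 0.1297×1.21 = 0.157 mol/L.

0.157 mol/L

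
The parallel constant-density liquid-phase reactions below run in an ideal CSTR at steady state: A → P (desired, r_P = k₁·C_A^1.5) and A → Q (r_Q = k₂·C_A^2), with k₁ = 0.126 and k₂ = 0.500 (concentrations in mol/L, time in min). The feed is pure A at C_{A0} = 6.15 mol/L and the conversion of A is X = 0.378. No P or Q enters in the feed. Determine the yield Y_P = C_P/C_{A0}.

0.0431

Exit C_A = C_{A0}(1−X) = 6.15×0.622 = 3.825 mol/L.
A CSTR operates uniformly at the exit composition, giving r_P = 0.9427 and r_Q = 7.316 (each k·C_A^n at C_A = 3.825).
Fraction of consumed A going to P: r_P/(r_P+r_Q) = 0.1141.
C_P = 0.1141·C_{A0}·X = 0.1141×6.15×0.378 = 0.265 mol/L; Y_P = C_P/C_{A0} = 0.0431.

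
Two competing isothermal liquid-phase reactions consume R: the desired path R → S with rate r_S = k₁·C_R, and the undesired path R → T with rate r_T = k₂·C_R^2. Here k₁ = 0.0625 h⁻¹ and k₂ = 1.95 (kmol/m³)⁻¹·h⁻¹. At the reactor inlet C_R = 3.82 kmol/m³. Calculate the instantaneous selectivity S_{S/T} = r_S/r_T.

0.00839

S_{S/T} = r_S/r_T = (k₁·C_R)/(k₂·C_R^2) = (k₁/k₂)·C_R⁻¹.
= (0.0625×3.820) / (1.95×3.820^2) = 0.2387/28.46 = 0.00839.
The undesired path is higher order in R, so low C_R (CSTR or dilute feed) favours S.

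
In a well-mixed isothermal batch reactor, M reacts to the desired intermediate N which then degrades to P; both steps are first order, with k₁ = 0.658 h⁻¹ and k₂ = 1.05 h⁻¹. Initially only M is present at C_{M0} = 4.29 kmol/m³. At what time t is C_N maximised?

Setting dC_N/dt = 0 gives t_opt = ln(k₂/k₁)/(k₂−k₁).
= ln(1.05/0.658)/(1.05−0.658) = ln(1.596)/0.3920 = 0.4673/0.3920 = 1.19 h.

1.19 h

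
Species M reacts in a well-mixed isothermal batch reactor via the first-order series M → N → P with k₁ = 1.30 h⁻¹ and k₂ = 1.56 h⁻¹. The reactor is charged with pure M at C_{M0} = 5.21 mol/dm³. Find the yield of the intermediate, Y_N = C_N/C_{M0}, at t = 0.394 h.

0.292

The intermediate concentration in a first-order A→B→C sequence is C_N = k₁C_{M0}(e^(−k₁t) − e^(−k₂t))/(k₂−k₁).
e^(−k₁t) = e^(−1.30×0.394) = e^(−0.5122) = 0.5992; e^(−k₂t) = e^(−0.6146) = 0.5408.
C_N = 1.30×5.21/(1.56−1.30) × (0.5992−0.5408) = 26.05×0.05834 = 1.520 mol/dm³.
Y_N = C_N/C_{M0} = 1.520/5.21 = 0.292.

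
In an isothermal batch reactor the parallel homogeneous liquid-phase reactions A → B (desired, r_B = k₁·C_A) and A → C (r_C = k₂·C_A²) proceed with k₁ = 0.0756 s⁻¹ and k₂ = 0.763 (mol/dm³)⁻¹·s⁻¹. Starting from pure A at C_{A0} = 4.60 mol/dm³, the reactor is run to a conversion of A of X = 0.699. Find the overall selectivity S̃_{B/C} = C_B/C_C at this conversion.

0.0368

C_A = C_{A0}(1−X) = 1.385 mol/dm³.
Along a PFR/batch, dC_B/dC_A = −r_B/(r_B+r_C) = −k₁/(k₁+k₂·C_A).
Integrating from C_{A0} to C_A: C_B = (0.0756/0.763)·ln[(0.0756+0.763·4.60)/(0.0756+0.763·1.38)] = 0.09908·ln(3.585/1.132) = 0.1142 mol/dm³.
C_C = (C_{A0}−C_A)−C_B = 3.101 mol/dm³; S̃_{B/C} = 0.1142/3.101 = 0.0368.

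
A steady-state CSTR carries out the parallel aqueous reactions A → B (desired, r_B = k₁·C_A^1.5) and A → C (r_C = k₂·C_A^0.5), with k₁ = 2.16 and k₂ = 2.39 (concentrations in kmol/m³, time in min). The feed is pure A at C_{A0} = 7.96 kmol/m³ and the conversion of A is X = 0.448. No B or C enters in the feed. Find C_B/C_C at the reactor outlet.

Exit C_A = C_{A0}(1−X) = 7.96×0.552 = 4.394 kmol/m³.
In a CSTR the entire volume is at exit conditions, so r_B = 2.16×4.394^1.5 = 19.89 and r_C = 2.39×4.394^0.5 = 5.010.
Overall selectivity = C_B/C_C = r_Bτ/(r_Cτ) = r_B/r_C = 3.97.

3.97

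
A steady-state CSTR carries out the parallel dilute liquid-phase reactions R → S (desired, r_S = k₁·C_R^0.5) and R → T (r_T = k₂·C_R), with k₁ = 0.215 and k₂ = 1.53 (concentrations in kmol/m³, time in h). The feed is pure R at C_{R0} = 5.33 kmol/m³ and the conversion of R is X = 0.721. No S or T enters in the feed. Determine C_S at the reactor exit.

Exit C_R = C_{R0}(1−X) = 5.33×0.279 = 1.487 kmol/m³.
In a CSTR the entire volume is at exit conditions, so r_S = 0.215×1.487^0.5 = 0.2622 and r_T = 1.53×1.487 = 2.275.
Fraction of consumed R going to S: r_S/(r_S+r_T) = 0.1033.
C_S = 0.1033·C_{R0}·X = 0.1033×5.33×0.721 = 0.397 kmol/m³.

0.397 kmol/m³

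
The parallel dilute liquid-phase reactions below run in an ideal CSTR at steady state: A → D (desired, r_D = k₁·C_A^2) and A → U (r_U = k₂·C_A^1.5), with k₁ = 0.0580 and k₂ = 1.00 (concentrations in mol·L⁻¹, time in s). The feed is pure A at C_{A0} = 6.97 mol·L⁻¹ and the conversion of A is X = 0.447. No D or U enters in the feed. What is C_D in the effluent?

0.319 mol·L⁻¹

Exit C_A = C_{A0}(1−X) = 6.97×0.553 = 3.854 mol·L⁻¹.
In a CSTR the entire volume is at exit conditions, so r_D = 0.0580×3.854^2 = 0.8617 and r_U = 1.00×3.854^1.5 = 7.567.
Fraction of consumed A going to D: r_D/(r_D+r_U) = 0.1022.
C_D = 0.1022·C_{A0}·X = 0.1022×6.97×0.447 = 0.319 mol·L⁻¹.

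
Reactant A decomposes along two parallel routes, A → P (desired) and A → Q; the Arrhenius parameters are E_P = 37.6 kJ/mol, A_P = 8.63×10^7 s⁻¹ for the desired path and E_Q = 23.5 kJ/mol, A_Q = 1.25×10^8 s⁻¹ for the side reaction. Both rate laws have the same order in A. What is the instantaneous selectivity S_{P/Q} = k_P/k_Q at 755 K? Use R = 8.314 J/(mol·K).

0.0730

With equal orders, S_{P/Q} = k_P/k_Q = (A_P/A_Q)·exp[(E_Q−E_P)/(RT)].
(E_Q−E_P)/(RT) = (23.5−37.6)×10³/(8.314×755) = -14100/6277 = -2.246.
k_P/k_Q = (8.63×10^7/1.25×10^8)·exp(-2.246) = 0.6904 × 0.1058 = 0.0730.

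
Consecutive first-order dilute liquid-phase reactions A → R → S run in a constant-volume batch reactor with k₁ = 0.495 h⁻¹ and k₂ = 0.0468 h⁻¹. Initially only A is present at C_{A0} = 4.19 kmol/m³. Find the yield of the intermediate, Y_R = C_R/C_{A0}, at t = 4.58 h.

The intermediate concentration in a first-order A→B→C sequence is C_R = k₁C_{A0}(e^(−k₁t) − e^(−k₂t))/(k₂−k₁).
e^(−k₁t) = e^(−0.495×4.58) = e^(−2.267) = 0.1036; e^(−k₂t) = e^(−0.2143) = 0.8071.
C_R = 0.495×4.19/(0.0468−0.495) × (0.1036−0.8071) = (-4.628)×(-0.7035) = 3.255 kmol/m³.
Y_R = C_R/C_{A0} = 3.255/4.19 = 0.777.

0.777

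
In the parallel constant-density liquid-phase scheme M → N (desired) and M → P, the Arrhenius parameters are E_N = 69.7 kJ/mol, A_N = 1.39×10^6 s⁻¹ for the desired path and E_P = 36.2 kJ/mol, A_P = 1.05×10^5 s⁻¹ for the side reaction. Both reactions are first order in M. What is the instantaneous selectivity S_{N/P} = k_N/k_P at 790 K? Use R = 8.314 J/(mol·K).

0.0807

k_N/k_P = (A_N/A_P)·exp[−(E_N−E_P)/(RT)] = (A_N/A_P)·exp[(E_P−E_N)/(RT)].
(E_P−E_N)/(RT) = (36.2−69.7)×10³/(8.314×790) = -33500/6568 = -5.100.
k_N/k_P = (1.39×10^6/1.05×10^5)·exp(-5.100) = 13.24 × 0.006094 = 0.0807.
Since E_N > E_P, raising the temperature improves selectivity toward N.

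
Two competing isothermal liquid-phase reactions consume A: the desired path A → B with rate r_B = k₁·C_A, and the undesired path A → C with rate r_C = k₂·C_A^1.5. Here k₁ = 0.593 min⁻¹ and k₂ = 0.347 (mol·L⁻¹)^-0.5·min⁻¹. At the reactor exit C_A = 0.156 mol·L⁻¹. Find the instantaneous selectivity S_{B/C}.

4.33

S_{B/C} = r_B/r_C = (k₁·C_A)/(k₂·C_A^1.5) = (k₁/k₂)·C_A^-0.5.
= (0.593×0.1560) / (0.347×0.1560^1.5) = 0.09251/0.02138 = 4.33.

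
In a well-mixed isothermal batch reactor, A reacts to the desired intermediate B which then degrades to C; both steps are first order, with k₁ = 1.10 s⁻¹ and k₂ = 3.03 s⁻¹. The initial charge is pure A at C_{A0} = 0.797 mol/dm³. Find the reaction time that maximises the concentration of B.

0.525 s

The intermediate peaks when r₁ = r₂, i.e. k₁e^(−k₁t) = k₂e^(−k₂t), giving t_opt = ln(k₂/k₁)/(k₂−k₁).
= ln(3.03/1.10)/(3.03−1.10) = ln(2.755)/1.930 = 1.013/1.930 = 0.525 s.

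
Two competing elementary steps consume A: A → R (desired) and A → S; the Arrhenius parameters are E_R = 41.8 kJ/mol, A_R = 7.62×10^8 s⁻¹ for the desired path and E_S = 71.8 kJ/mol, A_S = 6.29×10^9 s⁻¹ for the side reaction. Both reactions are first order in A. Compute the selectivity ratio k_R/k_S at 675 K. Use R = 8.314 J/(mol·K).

With equal orders, S_{R/S} = k_R/k_S = (A_R/A_S)·exp[(E_S−E_R)/(RT)].
(E_S−E_R)/(RT) = (71.8−41.8)×10³/(8.314×675) = 30000/5612 = 5.346.
k_R/k_S = (7.62×10^8/6.29×10^9)·exp(5.346) = 0.1211 × 209.7 = 25.4.
Since E_R < E_S, lowering the temperature improves selectivity toward R.

25.4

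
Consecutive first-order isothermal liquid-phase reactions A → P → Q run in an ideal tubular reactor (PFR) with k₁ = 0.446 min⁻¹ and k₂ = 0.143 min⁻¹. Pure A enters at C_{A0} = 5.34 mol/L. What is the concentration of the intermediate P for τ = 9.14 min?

Solving the coupled first-order balances gives C_P(τ) = [k₁/(k₂−k₁)]·C_{A0}·(e^(−k₁τ) − e^(−k₂τ)).
e^(−k₁τ) = e^(−0.446×9.14) = e^(−4.076) = 0.01697; e^(−k₂τ) = e^(−1.307) = 0.2706.
C_P = 0.446×5.34/(0.143−0.446) × (0.01697−0.2706) = (-7.860)×(-0.2537) = 1.994 mol/L.

1.99 mol/L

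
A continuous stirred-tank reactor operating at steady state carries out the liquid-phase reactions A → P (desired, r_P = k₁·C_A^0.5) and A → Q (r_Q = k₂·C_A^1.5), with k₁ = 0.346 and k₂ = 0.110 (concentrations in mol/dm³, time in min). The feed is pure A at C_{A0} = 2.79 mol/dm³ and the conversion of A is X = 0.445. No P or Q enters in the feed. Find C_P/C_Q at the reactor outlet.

2.03

Exit C_A = C_{A0}(1−X) = 2.79×0.555 = 1.548 mol/dm³.
A CSTR operates uniformly at the exit composition, giving r_P = 0.4306 and r_Q = 0.2120 (each k·C_A^n at C_A = 1.548).
Overall selectivity = C_P/C_Q = r_Pτ/(r_Qτ) = r_P/r_Q = 2.03.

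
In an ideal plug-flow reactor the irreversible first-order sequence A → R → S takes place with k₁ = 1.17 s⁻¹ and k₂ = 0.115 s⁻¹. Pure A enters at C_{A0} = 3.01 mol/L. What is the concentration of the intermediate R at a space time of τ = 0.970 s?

1.91 mol/L

The intermediate concentration in a first-order A→B→C sequence is C_R = k₁C_{A0}(e^(−k₁τ) − e^(−k₂τ))/(k₂−k₁).
e^(−k₁τ) = e^(−1.17×0.970) = e^(−1.135) = 0.3215; e^(−k₂τ) = e^(−0.1115) = 0.8944.
C_R = 1.17×3.01/(0.115−1.17) × (0.3215−0.8944) = (-3.338)×(-0.5730) = 1.913 mol/L.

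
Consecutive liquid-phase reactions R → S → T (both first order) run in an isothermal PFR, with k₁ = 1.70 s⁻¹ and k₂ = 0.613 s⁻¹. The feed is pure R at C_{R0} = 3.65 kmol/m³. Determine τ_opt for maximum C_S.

For first-order series the maximum of C_S occurs at τ_opt = ln(k₂/k₁)/(k₂−k₁).
= ln(0.613/1.70)/(0.613−1.70) = ln(0.3606)/-1.087 = -1.020/-1.087 = 0.938 s.

0.938 s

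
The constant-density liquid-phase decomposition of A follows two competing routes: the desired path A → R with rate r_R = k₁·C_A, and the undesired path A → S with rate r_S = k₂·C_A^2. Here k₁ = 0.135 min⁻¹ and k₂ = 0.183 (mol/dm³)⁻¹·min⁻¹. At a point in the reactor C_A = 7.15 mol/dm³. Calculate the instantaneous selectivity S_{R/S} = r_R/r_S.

S_{R/S} = r_R/r_S = (k₁·C_A)/(k₂·C_A^2) = (k₁/k₂)·C_A⁻¹.
= (0.135×7.150) / (0.183×7.150^2) = 0.9653/9.355 = 0.103.

0.103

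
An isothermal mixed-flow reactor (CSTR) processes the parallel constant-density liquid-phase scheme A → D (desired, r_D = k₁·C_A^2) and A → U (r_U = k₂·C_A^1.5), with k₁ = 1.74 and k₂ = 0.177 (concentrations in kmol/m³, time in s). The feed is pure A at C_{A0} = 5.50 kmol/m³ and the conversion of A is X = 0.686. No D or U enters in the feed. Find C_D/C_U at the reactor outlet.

12.9

Exit C_A = C_{A0}(1−X) = 5.50×0.314 = 1.727 kmol/m³.
Rates in a CSTR are evaluated at the outlet concentration: r_D = 1.74×1.727^2 = 5.190, r_U = 0.177×1.727^1.5 = 0.4017.
Overall selectivity = C_D/C_U = r_Dτ/(r_Uτ) = r_D/r_U = 12.9.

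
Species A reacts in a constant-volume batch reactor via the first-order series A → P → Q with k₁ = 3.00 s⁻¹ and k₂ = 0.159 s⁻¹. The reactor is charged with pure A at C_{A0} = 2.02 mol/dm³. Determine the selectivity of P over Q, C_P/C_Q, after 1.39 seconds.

The intermediate concentration in a first-order A→B→C sequence is C_P = k₁C_{A0}(e^(−k₁t) − e^(−k₂t))/(k₂−k₁).
e^(−k₁t) = e^(−3.00×1.39) = e^(−4.170) = 0.01545; e^(−k₂t) = e^(−0.2210) = 0.8017.
C_P = 3.00×2.02/(0.159−3.00) × (0.01545−0.8017) = (-2.133)×(-0.7863) = 1.677 mol/dm³.
C_A = C_{A0}e^(−k₁t) = 0.03121 mol/dm³, so C_Q = C_{A0}−C_A−C_P = 0.3117 mol/dm³; C_P/C_Q = 5.38.

5.38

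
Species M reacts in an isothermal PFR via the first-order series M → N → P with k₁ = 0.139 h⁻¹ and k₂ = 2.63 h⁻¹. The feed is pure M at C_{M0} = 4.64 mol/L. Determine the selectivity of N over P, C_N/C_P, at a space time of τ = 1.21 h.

The intermediate concentration in a first-order A→B→C sequence is C_N = k₁C_{M0}(e^(−k₁τ) − e^(−k₂τ))/(k₂−k₁).
e^(−k₁τ) = e^(−0.139×1.21) = e^(−0.1682) = 0.8452; e^(−k₂τ) = e^(−3.182) = 0.04149.
C_N = 0.139×4.64/(2.63−0.139) × (0.8452−0.04149) = 0.2589×0.8037 = 0.2081 mol/L.
C_M = C_{M0}e^(−k₁τ) = 3.922 mol/L, so C_P = C_{M0}−C_M−C_N = 0.5102 mol/L; C_N/C_P = 0.408.

0.408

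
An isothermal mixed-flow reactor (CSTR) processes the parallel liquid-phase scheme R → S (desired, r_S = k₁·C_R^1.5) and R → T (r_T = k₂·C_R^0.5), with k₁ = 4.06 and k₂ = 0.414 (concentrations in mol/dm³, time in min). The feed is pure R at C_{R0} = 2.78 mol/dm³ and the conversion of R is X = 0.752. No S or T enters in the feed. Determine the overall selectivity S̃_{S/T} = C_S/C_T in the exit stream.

6.76

Exit C_R = C_{R0}(1−X) = 2.78×0.248 = 0.6894 mol/dm³.
Rates in a CSTR are evaluated at the outlet concentration: r_S = 4.06×0.6894^1.5 = 2.324, r_T = 0.414×0.6894^0.5 = 0.3438.
Overall selectivity = C_S/C_T = r_Sτ/(r_Tτ) = r_S/r_T = 6.76.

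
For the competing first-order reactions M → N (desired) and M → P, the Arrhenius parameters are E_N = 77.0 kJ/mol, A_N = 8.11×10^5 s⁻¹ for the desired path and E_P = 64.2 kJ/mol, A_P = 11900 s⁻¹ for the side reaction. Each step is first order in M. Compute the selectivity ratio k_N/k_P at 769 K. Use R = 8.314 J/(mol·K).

Since both paths have the same order in M, the concentration cancels and S_{N/P} = k_N/k_P = (A_N/A_P)·exp[(E_P−E_N)/(RT)].
(E_P−E_N)/(RT) = (64.2−77.0)×10³/(8.314×769) = -12800/6393 = -2.002.
k_N/k_P = (8.11×10^5/11900)·exp(-2.002) = 68.15 × 0.1351 = 9.20.
Since E_N > E_P, raising the temperature improves selectivity toward N.

9.20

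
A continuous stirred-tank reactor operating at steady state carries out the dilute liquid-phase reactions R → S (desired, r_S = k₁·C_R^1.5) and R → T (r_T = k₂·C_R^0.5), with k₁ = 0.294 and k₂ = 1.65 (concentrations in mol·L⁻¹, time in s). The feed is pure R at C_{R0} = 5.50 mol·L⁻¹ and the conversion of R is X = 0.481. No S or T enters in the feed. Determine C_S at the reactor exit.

Exit C_R = C_{R0}(1−X) = 5.50×0.519 = 2.855 mol·L⁻¹.
Rates in a CSTR are evaluated at the outlet concentration: r_S = 0.294×2.855^1.5 = 1.418, r_T = 1.65×2.855^0.5 = 2.788.
Fraction of consumed R going to S: r_S/(r_S+r_T) = 0.3371.
C_S = 0.3371·C_{R0}·X = 0.3371×5.50×0.481 = 0.892 mol·L⁻¹.

0.892 mol·L⁻¹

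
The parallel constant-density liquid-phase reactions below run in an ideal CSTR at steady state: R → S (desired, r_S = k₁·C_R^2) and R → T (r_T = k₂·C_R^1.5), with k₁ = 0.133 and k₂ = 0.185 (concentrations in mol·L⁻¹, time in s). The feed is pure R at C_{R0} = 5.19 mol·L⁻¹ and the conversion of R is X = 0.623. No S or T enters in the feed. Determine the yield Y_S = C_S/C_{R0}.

Exit C_R = C_{R0}(1−X) = 5.19×0.377 = 1.957 mol·L⁻¹.
A CSTR operates uniformly at the exit composition, giving r_S = 0.5092 and r_T = 0.5063 (each k·C_R^n at C_R = 1.957).
Fraction of consumed R going to S: r_S/(r_S+r_T) = 0.5014.
C_S = 0.5014·C_{R0}·X = 0.5014×5.19×0.623 = 1.62 mol·L⁻¹; Y_S = C_S/C_{R0} = 0.312.

0.312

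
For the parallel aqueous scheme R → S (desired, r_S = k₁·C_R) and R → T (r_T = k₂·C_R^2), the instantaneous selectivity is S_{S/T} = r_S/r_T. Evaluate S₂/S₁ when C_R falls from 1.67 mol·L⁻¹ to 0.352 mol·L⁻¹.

4.74

S_{S/T} = (k₁/k₂)·C_R⁻¹, so S₂/S₁ = (C_{R,2}/C_{R,1})⁻¹.
= 1.67/0.352 = 4.74.
Selectivity toward S rises as C_R falls — low-concentration operation is favoured.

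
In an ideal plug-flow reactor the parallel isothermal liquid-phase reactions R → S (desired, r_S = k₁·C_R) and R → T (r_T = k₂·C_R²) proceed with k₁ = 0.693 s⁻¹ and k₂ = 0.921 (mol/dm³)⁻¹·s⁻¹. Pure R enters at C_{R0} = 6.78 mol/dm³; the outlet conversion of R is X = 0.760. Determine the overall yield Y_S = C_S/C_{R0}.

C_R = C_{R0}(1−X) = 1.627 mol/dm³.
Along a PFR/batch, dC_S/dC_R = −r_S/(r_S+r_T) = −k₁/(k₁+k₂·C_R).
Integrating from C_{R0} to C_R: C_S = (0.693/0.921)·ln[(0.693+0.921·6.78)/(0.693+0.921·1.63)] = 0.7524·ln(6.937/2.192) = 0.8670 mol/dm³.
Y_S = C_S/C_{R0} = 0.8670/6.78 = 0.128.

0.128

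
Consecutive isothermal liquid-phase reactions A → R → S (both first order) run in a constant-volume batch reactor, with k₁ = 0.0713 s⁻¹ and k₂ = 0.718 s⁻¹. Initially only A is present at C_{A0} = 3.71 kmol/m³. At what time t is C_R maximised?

For first-order series the maximum of C_R occurs at t_opt = ln(k₂/k₁)/(k₂−k₁).
= ln(0.718/0.0713)/(0.718−0.0713) = ln(10.07)/0.6467 = 2.310/0.6467 = 3.57 s.

3.57 s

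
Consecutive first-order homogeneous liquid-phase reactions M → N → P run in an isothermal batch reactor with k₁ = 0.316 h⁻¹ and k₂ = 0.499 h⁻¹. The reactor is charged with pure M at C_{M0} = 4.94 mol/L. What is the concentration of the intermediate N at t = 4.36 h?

The intermediate concentration in a first-order A→B→C sequence is C_N = k₁C_{M0}(e^(−k₁t) − e^(−k₂t))/(k₂−k₁).
e^(−k₁t) = e^(−0.316×4.36) = e^(−1.378) = 0.2521; e^(−k₂t) = e^(−2.176) = 0.1135.
C_N = 0.316×4.94/(0.499−0.316) × (0.2521−0.1135) = 8.530×0.1386 = 1.182 mol/L.

1.18 mol/L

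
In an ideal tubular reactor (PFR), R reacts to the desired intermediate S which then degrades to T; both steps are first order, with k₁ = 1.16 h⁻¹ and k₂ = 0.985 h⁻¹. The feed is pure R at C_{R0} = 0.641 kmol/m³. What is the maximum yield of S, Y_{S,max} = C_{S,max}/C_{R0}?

0.398

Evaluating C_S at τ_opt = ln(k₂/k₁)/(k₂−k₁) gives C_{S,max}/C_{R0} = (k₁/k₂)^[k₂/(k₂−k₁)].
= (1.16/0.985)^(0.985/(0.985−1.16)) = (1.178)^(-5.629) = 0.3983.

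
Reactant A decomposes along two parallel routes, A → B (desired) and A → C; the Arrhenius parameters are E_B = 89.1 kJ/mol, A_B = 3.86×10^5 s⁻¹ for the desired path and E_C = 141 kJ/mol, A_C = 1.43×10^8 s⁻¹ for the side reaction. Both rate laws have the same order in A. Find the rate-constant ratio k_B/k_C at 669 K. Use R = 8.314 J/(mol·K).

With equal orders, S_{B/C} = k_B/k_C = (A_B/A_C)·exp[(E_C−E_B)/(RT)].
(E_C−E_B)/(RT) = (141−89.1)×10³/(8.314×669) = 51900/5562 = 9.331.
k_B/k_C = (3.86×10^5/1.43×10^8)·exp(9.331) = 0.002699 × 11283 = 30.5.
Since E_B < E_C, lowering the temperature improves selectivity toward B.

30.5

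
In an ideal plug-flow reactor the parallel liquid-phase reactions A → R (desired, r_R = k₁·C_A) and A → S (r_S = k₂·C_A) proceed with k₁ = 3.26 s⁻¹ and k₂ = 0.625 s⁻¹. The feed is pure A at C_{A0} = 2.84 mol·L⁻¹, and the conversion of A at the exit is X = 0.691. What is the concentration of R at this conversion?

1.65 mol·L⁻¹

C_A = C_{A0}(1−X) = 0.8776 mol·L⁻¹.
Both paths are first order in A, so the instantaneous fraction to R is constant: dC_R/d(−C_A) = k₁/(k₁+k₂) = 0.8391.
C_R = 0.8391·(C_{A0}−C_A) = 0.8391×1.962 = 1.65 mol·L⁻¹.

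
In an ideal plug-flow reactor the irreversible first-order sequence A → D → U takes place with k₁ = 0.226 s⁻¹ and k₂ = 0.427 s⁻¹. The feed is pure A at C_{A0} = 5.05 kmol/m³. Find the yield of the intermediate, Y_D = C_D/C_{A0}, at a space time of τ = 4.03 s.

Solving the coupled first-order balances gives C_D(τ) = [k₁/(k₂−k₁)]·C_{A0}·(e^(−k₁τ) − e^(−k₂τ)).
e^(−k₁τ) = e^(−0.226×4.03) = e^(−0.9108) = 0.4022; e^(−k₂τ) = e^(−1.721) = 0.1789.
C_D = 0.226×5.05/(0.427−0.226) × (0.4022−0.1789) = 5.678×0.2233 = 1.268 kmol/m³.
Y_D = C_D/C_{A0} = 1.268/5.05 = 0.251.

0.251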